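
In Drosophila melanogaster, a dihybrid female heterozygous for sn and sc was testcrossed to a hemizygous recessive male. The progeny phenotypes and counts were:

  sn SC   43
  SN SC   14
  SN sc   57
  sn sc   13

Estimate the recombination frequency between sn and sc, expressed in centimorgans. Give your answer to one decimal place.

The two most frequent classes, SN sc (57) and sn SC (43), are the parental types, so the F1 was SN sc / sn SC.
The recombinant classes are SN SC and sn sc: 14 + 13 = 27.
Recombination frequency = 27/127 = 0.2126 ≈ 21.3%, i.e. 21.3 centimorgans.

21.3 centimorgans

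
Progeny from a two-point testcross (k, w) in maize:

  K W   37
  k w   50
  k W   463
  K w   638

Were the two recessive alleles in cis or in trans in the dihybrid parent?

trans

The two most frequent classes are K w (638) and k W (463); these are the parental (non-recombinant) types.
So the F1 carried K w on one chromosome and k W on the other — the recessive alleles are on opposite chromosomes (trans / repulsion).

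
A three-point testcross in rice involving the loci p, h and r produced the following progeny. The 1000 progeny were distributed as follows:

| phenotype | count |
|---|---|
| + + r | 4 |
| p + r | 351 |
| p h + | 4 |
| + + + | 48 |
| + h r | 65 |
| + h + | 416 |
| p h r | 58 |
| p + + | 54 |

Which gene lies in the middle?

p

The two most frequent reciprocal classes, + h + and p + r, are the parental types, so the F1 was + h + / p + r.
The two rarest classes, p h + and + + r, are the double crossovers. Comparing them with the parentals, only the p allele has switched, so p is the middle locus and the order is r – p – h.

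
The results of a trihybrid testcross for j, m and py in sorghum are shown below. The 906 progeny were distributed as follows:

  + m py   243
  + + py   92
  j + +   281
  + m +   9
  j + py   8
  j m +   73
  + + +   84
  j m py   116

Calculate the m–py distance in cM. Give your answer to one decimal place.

20.1 cM

The two most frequent reciprocal classes, j + + and + m py, are the parental types, so the F1 was j + + / + m py.
The two rarest classes, j + py and + m +, are the double crossovers. Comparing them with the parentals, only the py allele has switched, so py is the middle locus and the order is j – py – m.
Crossovers in the py–m interval produce the single-crossover classes j m + and + + py (73 + 92 = 165) plus the double crossovers (17).
RF(py–m) = (165 + 17) / 906 = 182/906 = 0.2009 → 20.1 cM.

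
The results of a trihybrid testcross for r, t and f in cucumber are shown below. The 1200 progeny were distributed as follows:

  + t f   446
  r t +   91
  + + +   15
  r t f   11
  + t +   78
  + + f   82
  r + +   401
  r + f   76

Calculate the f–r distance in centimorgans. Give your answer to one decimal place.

15.0 centimorgans

The two most frequent reciprocal classes, r + + and + t f, are the parental types, so the F1 was r + + / + t f.
The two rarest classes, + + + and r t f, are the double crossovers. Comparing them with the parentals, only the r allele has switched, so r is the middle locus and the order is f – r – t.
Crossovers in the f–r interval produce the single-crossover classes r + f and + t + (76 + 78 = 154) plus the double crossovers (26).
RF(f–r) = (154 + 26) / 1200 = 180/1200 = 0.1500 → 15.0 centimorgans.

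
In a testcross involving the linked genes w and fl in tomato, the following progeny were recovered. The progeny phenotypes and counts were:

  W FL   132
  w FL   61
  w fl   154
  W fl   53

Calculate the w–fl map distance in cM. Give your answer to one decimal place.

The two most frequent classes, W FL (132) and w fl (154), are the parental types, so the F1 was W FL / w fl.
The recombinant classes are W fl and w FL: 53 + 61 = 114.
Recombination frequency = 114/400 = 0.2850 ≈ 28.5%, i.e. 28.5 cM.

28.5 cM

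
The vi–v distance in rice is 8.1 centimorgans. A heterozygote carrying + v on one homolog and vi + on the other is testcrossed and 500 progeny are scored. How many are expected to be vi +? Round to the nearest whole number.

A map distance of 8.1 centimorgans corresponds to a recombination frequency of 0.081.
The F1 is + v / vi +, so vi + is a parental gamete class with expected frequency (1 − r)/2 = 0.919/2 = 0.4595.
Expected number = 0.4595 × 500 = 229.75 ≈ 230.

230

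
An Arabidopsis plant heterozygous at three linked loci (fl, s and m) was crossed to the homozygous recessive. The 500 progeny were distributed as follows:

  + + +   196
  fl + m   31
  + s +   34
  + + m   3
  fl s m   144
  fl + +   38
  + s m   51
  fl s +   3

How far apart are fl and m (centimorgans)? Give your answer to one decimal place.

19.0 centimorgans

The two most frequent reciprocal classes, + + + and fl s m, are the parental types, so the F1 was + + + / fl s m.
The two rarest classes, + + m and fl s +, are the double crossovers. Comparing them with the parentals, only the m allele has switched, so m is the middle locus and the order is fl – m – s.
Crossovers in the fl–m interval produce the single-crossover classes fl + + and + s m (38 + 51 = 89) plus the double crossovers (6).
RF(fl–m) = (89 + 6) / 500 = 95/500 = 0.1900 → 19.0 centimorgans.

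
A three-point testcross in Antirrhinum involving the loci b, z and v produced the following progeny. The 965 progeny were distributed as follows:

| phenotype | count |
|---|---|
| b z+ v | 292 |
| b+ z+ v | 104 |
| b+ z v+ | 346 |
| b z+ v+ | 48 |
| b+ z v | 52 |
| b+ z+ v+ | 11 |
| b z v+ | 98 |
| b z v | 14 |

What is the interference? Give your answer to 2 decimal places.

0.15

The two most frequent reciprocal classes, b z+ v and b+ z v+, are the parental types, so the F1 was b z+ v / b+ z v+.
The two rarest classes, b z v and b+ z+ v+, are the double crossovers. Comparing them with the parentals, only the z allele has switched, so z is the middle locus and the order is b – z – v.
b–z: (202 + 25)/965 = 0.2352; z–v: (100 + 25)/965 = 0.1295.
Expected DCO frequency = 0.2352 × 0.1295 ≈ 0.03046; observed = 25/965 ≈ 0.02591.
Coefficient of coincidence = 0.02591/0.03046 ≈ 0.85; interference = 1 − 0.85 = 0.15.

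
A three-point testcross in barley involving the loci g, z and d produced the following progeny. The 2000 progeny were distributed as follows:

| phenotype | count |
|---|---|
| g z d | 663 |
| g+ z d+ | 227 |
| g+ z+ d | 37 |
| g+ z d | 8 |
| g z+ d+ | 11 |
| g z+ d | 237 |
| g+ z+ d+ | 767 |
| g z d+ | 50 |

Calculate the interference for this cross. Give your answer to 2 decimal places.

The two most frequent reciprocal classes, g+ z+ d+ and g z d, are the parental types, so the F1 was g+ z+ d+ / g z d.
The two rarest classes, g z+ d+ and g+ z d, are the double crossovers. Comparing them with the parentals, only the g allele has switched, so g is the middle locus and the order is z – g – d.
z–g: (464 + 19)/2000 = 0.2415; g–d: (87 + 19)/2000 = 0.0530.
Expected DCO frequency = 0.2415 × 0.0530 ≈ 0.01280; observed = 19/2000 ≈ 0.00950.
Coefficient of coincidence = 0.00950/0.01280 ≈ 0.74; interference = 1 − 0.74 = 0.26.

0.26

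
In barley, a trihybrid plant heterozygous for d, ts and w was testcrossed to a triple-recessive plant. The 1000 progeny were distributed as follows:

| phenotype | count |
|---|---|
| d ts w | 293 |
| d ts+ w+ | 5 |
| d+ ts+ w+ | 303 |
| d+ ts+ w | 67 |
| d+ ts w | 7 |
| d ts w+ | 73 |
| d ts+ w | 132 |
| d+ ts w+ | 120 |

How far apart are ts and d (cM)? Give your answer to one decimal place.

26.4 cM

The two most frequent reciprocal classes, d+ ts+ w+ and d ts w, are the parental types, so the F1 was d+ ts+ w+ / d ts w.
The two rarest classes, d ts+ w+ and d+ ts w, are the double crossovers. Comparing them with the parentals, only the d allele has switched, so d is the middle locus and the order is w – d – ts.
Crossovers in the d–ts interval produce the single-crossover classes d+ ts w+ and d ts+ w (120 + 132 = 252) plus the double crossovers (12).
RF(d–ts) = (252 + 12) / 1000 = 264/1000 = 0.2640 → 26.4 cM.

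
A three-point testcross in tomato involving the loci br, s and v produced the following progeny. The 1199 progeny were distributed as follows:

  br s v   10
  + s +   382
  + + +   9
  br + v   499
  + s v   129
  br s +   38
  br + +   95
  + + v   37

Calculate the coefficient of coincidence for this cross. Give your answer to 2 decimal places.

The two most frequent reciprocal classes, + s + and br + v, are the parental types, so the F1 was + s + / br + v.
The two rarest classes, + + + and br s v, are the double crossovers. Comparing them with the parentals, only the s allele has switched, so s is the middle locus and the order is v – s – br.
v–s: (224 + 19)/1199 = 0.2027; s–br: (75 + 19)/1199 = 0.0784.
Expected DCO frequency = 0.2027 × 0.0784 ≈ 0.01589; observed = 19/1199 ≈ 0.01585.
Coefficient of coincidence = 0.01585/0.01589 ≈ 1.00.

1.00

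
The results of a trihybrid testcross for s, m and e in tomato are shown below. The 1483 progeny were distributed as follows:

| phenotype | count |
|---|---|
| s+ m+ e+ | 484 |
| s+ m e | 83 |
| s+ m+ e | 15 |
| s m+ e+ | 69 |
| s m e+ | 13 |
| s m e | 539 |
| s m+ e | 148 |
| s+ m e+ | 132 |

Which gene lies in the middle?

e

The two most frequent reciprocal classes, s m e and s+ m+ e+, are the parental types, so the F1 was s m e / s+ m+ e+.
The two rarest classes, s m e+ and s+ m+ e, are the double crossovers. Comparing them with the parentals, only the e allele has switched, so e is the middle locus and the order is m – e – s.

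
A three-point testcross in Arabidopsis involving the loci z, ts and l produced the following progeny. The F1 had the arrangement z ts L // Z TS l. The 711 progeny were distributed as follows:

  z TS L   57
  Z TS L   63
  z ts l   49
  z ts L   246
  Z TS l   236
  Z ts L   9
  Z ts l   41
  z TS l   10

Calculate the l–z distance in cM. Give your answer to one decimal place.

18.4 cM

The two rarest classes, Z ts L and z TS l, are the double crossovers. Comparing them with the parentals, only the z allele has switched, so z is the middle locus and the order is l – z – ts.
Crossovers in the l–z interval produce the single-crossover classes z ts l and Z TS L (49 + 63 = 112) plus the double crossovers (19).
RF(l–z) = (112 + 19) / 711 = 131/711 = 0.1842 → 18.4 cM.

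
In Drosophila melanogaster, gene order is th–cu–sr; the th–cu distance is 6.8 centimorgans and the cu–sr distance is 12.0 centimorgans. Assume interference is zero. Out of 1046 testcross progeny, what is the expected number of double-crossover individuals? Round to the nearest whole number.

9

Map distances give recombination frequencies of 0.068 and 0.120 for the two intervals.
With no interference, expected double-crossover frequency = 0.068 × 0.120 = 0.00816.
Expected number = 0.00816 × 1046 = 8.54 ≈ 9.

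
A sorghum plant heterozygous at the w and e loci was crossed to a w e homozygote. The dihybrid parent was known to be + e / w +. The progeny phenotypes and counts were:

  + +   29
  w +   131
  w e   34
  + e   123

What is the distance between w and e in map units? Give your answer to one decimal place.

The recombinant classes are + + and w e: 29 + 34 = 63.
Recombination frequency = 63/317 = 0.1987 ≈ 19.9%, i.e. 19.9 map units.

19.9 map units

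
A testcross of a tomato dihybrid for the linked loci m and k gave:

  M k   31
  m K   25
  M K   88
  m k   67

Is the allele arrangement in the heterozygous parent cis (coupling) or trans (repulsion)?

The two most frequent classes are M K (88) and m k (67); these are the parental (non-recombinant) types.
So the F1 carried M K on one chromosome and m k on the other — the recessive alleles are on the same chromosome (cis / coupling).

cis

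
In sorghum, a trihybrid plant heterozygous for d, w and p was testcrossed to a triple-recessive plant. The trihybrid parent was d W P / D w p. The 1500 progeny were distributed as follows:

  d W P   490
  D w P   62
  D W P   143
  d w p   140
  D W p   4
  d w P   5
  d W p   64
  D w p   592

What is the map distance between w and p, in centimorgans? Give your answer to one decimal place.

9.0 centimorgans

The two rarest classes, d w P and D W p, are the double crossovers. Comparing them with the parentals, only the w allele has switched, so w is the middle locus and the order is d – w – p.
Crossovers in the w–p interval produce the single-crossover classes d W p and D w P (64 + 62 = 126) plus the double crossovers (9).
RF(w–p) = (126 + 9) / 1500 = 135/1500 = 0.0900 → 9.0 centimorgans.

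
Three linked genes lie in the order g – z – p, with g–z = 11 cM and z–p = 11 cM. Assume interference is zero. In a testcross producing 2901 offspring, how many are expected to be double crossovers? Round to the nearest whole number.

Map distances give recombination frequencies of 0.110 and 0.110 for the two intervals.
With no interference, expected double-crossover frequency = 0.110 × 0.110 = 0.01210.
Expected number = 0.01210 × 2901 = 35.10 ≈ 35.

35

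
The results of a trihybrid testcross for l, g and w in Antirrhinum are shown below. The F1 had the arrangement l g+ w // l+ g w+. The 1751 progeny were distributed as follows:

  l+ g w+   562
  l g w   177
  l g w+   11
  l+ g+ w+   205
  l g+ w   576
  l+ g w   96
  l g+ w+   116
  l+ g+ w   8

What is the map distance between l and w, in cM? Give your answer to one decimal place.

13.2 cM

The two rarest classes, l+ g+ w and l g w+, are the double crossovers. Comparing them with the parentals, only the l allele has switched, so l is the middle locus and the order is g – l – w.
Crossovers in the l–w interval produce the single-crossover classes l g+ w+ and l+ g w (116 + 96 = 212) plus the double crossovers (19).
RF(l–w) = (212 + 19) / 1751 = 231/1751 = 0.1319 → 13.2 cM.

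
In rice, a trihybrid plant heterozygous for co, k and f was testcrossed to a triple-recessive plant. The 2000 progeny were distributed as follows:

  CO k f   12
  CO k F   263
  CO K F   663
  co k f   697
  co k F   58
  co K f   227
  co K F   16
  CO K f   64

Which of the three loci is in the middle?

The two most frequent reciprocal classes, CO K F and co k f, are the parental types, so the F1 was CO K F / co k f.
The two rarest classes, co K F and CO k f, are the double crossovers. Comparing them with the parentals, only the co allele has switched, so co is the middle locus and the order is f – co – k.

co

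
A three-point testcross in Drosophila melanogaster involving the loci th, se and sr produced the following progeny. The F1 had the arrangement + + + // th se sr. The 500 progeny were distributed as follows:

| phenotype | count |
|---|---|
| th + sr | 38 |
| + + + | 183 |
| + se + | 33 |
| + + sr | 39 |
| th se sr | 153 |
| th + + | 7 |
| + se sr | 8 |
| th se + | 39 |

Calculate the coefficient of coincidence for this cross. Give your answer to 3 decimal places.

The two rarest classes, th + + and + se sr, are the double crossovers. Comparing them with the parentals, only the th allele has switched, so th is the middle locus and the order is se – th – sr.
se–th: (71 + 15)/500 = 0.1720; th–sr: (78 + 15)/500 = 0.1860.
Expected DCO frequency = 0.1720 × 0.1860 ≈ 0.03199; observed = 15/500 ≈ 0.03000.
Coefficient of coincidence = 0.03000/0.03199 ≈ 0.938.

0.938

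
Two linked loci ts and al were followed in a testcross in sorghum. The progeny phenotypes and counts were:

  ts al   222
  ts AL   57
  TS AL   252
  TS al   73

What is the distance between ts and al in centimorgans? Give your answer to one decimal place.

21.5 centimorgans

The two most frequent classes, TS AL (252) and ts al (222), are the parental types, so the F1 was TS AL / ts al.
The recombinant classes are TS al and ts AL: 73 + 57 = 130.
Recombination frequency = 130/604 = 0.2152 ≈ 21.5%, i.e. 21.5 centimorgans.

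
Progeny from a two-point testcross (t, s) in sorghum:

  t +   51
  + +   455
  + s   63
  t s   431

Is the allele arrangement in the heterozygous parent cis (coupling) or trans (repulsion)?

The two most frequent classes are + + (455) and t s (431); these are the parental (non-recombinant) types.
So the F1 carried + + on one chromosome and t s on the other — the recessive alleles are on the same chromosome (cis / coupling).

cis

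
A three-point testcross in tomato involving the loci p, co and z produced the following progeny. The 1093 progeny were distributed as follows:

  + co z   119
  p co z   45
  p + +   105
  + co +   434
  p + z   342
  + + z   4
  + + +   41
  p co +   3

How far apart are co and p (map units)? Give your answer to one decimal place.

The two most frequent reciprocal classes, + co + and p + z, are the parental types, so the F1 was + co + / p + z.
The two rarest classes, p co + and + + z, are the double crossovers. Comparing them with the parentals, only the p allele has switched, so p is the middle locus and the order is co – p – z.
Crossovers in the co–p interval produce the single-crossover classes + + + and p co z (41 + 45 = 86) plus the double crossovers (7).
RF(co–p) = (86 + 7) / 1093 = 93/1093 = 0.0851 → 8.5 map units.

8.5 map units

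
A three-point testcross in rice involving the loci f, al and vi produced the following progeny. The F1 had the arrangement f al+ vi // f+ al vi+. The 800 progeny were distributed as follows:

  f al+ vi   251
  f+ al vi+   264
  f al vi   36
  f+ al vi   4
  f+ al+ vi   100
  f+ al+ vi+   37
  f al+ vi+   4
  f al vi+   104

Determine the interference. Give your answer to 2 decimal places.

The two rarest classes, f al+ vi+ and f+ al vi, are the double crossovers. Comparing them with the parentals, only the vi allele has switched, so vi is the middle locus and the order is al – vi – f.
al–vi: (73 + 8)/800 = 0.1013; vi–f: (204 + 8)/800 = 0.2650.
Expected DCO frequency = 0.1013 × 0.2650 ≈ 0.02684; observed = 8/800 ≈ 0.01000.
Coefficient of coincidence = 0.01000/0.02684 ≈ 0.37; interference = 1 − 0.37 = 0.63.

0.63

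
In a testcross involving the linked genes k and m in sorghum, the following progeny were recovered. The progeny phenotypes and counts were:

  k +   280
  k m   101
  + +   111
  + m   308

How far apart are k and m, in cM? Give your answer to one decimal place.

The two most frequent classes, + m (308) and k + (280), are the parental types, so the F1 was + m / k +.
The recombinant classes are + + and k m: 111 + 101 = 212.
Recombination frequency = 212/800 = 0.2650 ≈ 26.5%, i.e. 26.5 cM.

26.5 cM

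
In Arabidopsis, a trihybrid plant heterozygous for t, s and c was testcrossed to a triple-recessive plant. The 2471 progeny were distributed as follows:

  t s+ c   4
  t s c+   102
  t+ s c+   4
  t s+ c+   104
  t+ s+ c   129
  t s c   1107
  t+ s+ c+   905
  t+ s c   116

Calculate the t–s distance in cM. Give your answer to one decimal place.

The two most frequent reciprocal classes, t s c and t+ s+ c+, are the parental types, so the F1 was t s c / t+ s+ c+.
The two rarest classes, t s+ c and t+ s c+, are the double crossovers. Comparing them with the parentals, only the s allele has switched, so s is the middle locus and the order is c – s – t.
Crossovers in the s–t interval produce the single-crossover classes t+ s c and t s+ c+ (116 + 104 = 220) plus the double crossovers (8).
RF(s–t) = (220 + 8) / 2471 = 228/2471 = 0.0923 → 9.2 cM.

9.2 cM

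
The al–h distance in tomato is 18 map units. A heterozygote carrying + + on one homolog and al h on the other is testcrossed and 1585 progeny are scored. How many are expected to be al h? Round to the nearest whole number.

A map distance of 18 map units corresponds to a recombination frequency of 0.180.
The F1 is + + / al h, so al h is a parental gamete class with expected frequency (1 − r)/2 = 0.820/2 = 0.4100.
Expected number = 0.4100 × 1585 = 649.85 ≈ 650.

650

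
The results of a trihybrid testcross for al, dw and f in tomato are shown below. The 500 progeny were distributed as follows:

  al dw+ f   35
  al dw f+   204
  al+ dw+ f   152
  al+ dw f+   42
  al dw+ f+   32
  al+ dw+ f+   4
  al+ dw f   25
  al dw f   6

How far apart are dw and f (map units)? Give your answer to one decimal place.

The two most frequent reciprocal classes, al+ dw+ f and al dw f+, are the parental types, so the F1 was al+ dw+ f / al dw f+.
The two rarest classes, al+ dw+ f+ and al dw f, are the double crossovers. Comparing them with the parentals, only the f allele has switched, so f is the middle locus and the order is dw – f – al.
Crossovers in the dw–f interval produce the single-crossover classes al+ dw f and al dw+ f+ (25 + 32 = 57) plus the double crossovers (10).
RF(dw–f) = (57 + 10) / 500 = 67/500 = 0.1340 → 13.4 map units.

13.4 map units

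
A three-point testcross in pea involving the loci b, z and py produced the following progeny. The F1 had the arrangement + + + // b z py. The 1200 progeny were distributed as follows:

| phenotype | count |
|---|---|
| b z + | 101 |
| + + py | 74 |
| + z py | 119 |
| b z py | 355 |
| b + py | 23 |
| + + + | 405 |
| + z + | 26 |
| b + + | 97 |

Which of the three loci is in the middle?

z

The two rarest classes, + z + and b + py, are the double crossovers. Comparing them with the parentals, only the z allele has switched, so z is the middle locus and the order is b – z – py.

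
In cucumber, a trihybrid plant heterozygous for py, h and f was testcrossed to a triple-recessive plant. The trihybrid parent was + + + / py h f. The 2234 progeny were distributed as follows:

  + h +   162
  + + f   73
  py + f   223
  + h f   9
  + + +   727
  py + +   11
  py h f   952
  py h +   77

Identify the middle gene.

The two rarest classes, py + + and + h f, are the double crossovers. Comparing them with the parentals, only the py allele has switched, so py is the middle locus and the order is h – py – f.

py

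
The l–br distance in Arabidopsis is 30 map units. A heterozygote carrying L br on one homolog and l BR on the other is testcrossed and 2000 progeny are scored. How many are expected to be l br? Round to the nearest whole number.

A map distance of 30 map units corresponds to a recombination frequency of 0.300.
The F1 is L br / l BR, so l br is a recombinant gamete class with expected frequency r/2 = 0.300/2 = 0.1500.
Expected number = 0.1500 × 2000 = 300.00 ≈ 300.

300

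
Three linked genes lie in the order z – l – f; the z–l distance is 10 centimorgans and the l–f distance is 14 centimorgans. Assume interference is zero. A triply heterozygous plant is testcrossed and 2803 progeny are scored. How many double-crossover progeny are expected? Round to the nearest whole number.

39

Map distances give recombination frequencies of 0.100 and 0.140 for the two intervals.
With no interference, expected double-crossover frequency = 0.100 × 0.140 = 0.01400.
Expected number = 0.01400 × 2803 = 39.24 ≈ 39.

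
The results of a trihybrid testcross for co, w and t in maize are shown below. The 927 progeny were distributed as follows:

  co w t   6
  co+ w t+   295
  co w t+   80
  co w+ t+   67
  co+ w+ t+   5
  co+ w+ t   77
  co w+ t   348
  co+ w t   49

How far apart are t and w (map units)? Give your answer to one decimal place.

The two most frequent reciprocal classes, co w+ t and co+ w t+, are the parental types, so the F1 was co w+ t / co+ w t+.
The two rarest classes, co w t and co+ w+ t+, are the double crossovers. Comparing them with the parentals, only the w allele has switched, so w is the middle locus and the order is t – w – co.
Crossovers in the t–w interval produce the single-crossover classes co w+ t+ and co+ w t (67 + 49 = 116) plus the double crossovers (11).
RF(t–w) = (116 + 11) / 927 = 127/927 = 0.1370 → 13.7 map units.

13.7 map units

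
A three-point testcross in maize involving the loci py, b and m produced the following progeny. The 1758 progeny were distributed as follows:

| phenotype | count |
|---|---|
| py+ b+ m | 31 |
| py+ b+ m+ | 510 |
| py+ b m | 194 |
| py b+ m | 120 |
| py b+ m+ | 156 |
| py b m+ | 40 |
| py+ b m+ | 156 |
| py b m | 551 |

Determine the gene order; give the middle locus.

The two most frequent reciprocal classes, py b m and py+ b+ m+, are the parental types, so the F1 was py b m / py+ b+ m+.
The two rarest classes, py b m+ and py+ b+ m, are the double crossovers. Comparing them with the parentals, only the m allele has switched, so m is the middle locus and the order is py – m – b.

m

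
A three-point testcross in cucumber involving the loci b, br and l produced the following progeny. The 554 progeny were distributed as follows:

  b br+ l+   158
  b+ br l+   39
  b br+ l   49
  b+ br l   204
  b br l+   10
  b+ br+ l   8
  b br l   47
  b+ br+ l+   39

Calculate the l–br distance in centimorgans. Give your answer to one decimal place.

19.1 centimorgans

The two most frequent reciprocal classes, b+ br l and b br+ l+, are the parental types, so the F1 was b+ br l / b br+ l+.
The two rarest classes, b+ br+ l and b br l+, are the double crossovers. Comparing them with the parentals, only the br allele has switched, so br is the middle locus and the order is l – br – b.
Crossovers in the l–br interval produce the single-crossover classes b+ br l+ and b br+ l (39 + 49 = 88) plus the double crossovers (18).
RF(l–br) = (88 + 18) / 554 = 106/554 = 0.1913 → 19.1 centimorgans.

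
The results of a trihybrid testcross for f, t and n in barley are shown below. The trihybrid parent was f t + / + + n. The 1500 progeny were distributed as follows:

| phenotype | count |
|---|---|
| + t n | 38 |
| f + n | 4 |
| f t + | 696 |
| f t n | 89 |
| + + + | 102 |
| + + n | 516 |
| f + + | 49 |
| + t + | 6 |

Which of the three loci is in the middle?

The two rarest classes, + t + and f + n, are the double crossovers. Comparing them with the parentals, only the f allele has switched, so f is the middle locus and the order is t – f – n.

f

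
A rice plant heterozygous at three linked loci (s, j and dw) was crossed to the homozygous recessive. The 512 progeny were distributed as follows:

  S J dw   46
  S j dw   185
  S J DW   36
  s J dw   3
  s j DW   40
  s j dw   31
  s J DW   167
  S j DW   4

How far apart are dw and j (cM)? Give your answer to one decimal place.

18.2 cM

The two most frequent reciprocal classes, s J DW and S j dw, are the parental types, so the F1 was s J DW / S j dw.
The two rarest classes, s J dw and S j DW, are the double crossovers. Comparing them with the parentals, only the dw allele has switched, so dw is the middle locus and the order is s – dw – j.
Crossovers in the dw–j interval produce the single-crossover classes s j DW and S J dw (40 + 46 = 86) plus the double crossovers (7).
RF(dw–j) = (86 + 7) / 512 = 93/512 = 0.1816 → 18.2 cM.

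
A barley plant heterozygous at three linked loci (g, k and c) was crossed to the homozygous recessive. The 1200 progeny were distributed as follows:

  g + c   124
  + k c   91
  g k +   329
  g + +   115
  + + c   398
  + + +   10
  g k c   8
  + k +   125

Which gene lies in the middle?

c

The two most frequent reciprocal classes, g k + and + + c, are the parental types, so the F1 was g k + / + + c.
The two rarest classes, g k c and + + +, are the double crossovers. Comparing them with the parentals, only the c allele has switched, so c is the middle locus and the order is g – c – k.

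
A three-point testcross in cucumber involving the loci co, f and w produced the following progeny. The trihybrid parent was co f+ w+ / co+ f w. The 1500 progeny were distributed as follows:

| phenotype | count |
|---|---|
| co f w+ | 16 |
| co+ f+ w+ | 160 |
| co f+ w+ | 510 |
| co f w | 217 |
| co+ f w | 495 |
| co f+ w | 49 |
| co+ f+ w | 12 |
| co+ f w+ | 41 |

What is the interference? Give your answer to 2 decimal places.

0.12

The two rarest classes, co f w+ and co+ f+ w, are the double crossovers. Comparing them with the parentals, only the f allele has switched, so f is the middle locus and the order is co – f – w.
co–f: (377 + 28)/1500 = 0.2700; f–w: (90 + 28)/1500 = 0.0787.
Expected DCO frequency = 0.2700 × 0.0787 ≈ 0.02125; observed = 28/1500 ≈ 0.01867.
Coefficient of coincidence = 0.01867/0.02125 ≈ 0.88; interference = 1 − 0.88 = 0.12.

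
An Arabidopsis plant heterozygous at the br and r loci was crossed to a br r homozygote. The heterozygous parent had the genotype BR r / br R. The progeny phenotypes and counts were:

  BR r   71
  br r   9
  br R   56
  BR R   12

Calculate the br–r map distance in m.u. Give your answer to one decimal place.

14.2 m.u.

The recombinant classes are BR R and br r: 12 + 9 = 21.
Recombination frequency = 21/148 = 0.1419 ≈ 14.2%, i.e. 14.2 m.u.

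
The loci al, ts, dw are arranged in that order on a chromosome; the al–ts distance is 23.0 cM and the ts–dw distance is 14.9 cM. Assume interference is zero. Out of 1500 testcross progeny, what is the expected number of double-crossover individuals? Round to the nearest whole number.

51

Map distances give recombination frequencies of 0.230 and 0.149 for the two intervals.
With no interference, expected double-crossover frequency = 0.230 × 0.149 = 0.03427.
Expected number = 0.03427 × 1500 = 51.41 ≈ 51.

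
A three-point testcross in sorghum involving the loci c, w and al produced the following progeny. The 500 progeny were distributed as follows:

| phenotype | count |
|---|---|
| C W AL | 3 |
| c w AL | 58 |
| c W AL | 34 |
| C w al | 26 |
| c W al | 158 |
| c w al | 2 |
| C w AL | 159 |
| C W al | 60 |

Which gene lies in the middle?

The two most frequent reciprocal classes, c W al and C w AL, are the parental types, so the F1 was c W al / C w AL.
The two rarest classes, c w al and C W AL, are the double crossovers. Comparing them with the parentals, only the w allele has switched, so w is the middle locus and the order is c – w – al.

w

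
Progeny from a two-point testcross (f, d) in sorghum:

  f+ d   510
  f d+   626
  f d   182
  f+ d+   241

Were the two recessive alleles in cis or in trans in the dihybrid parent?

trans

The two most frequent classes are f+ d (510) and f d+ (626); these are the parental (non-recombinant) types.
So the F1 carried f+ d on one chromosome and f d+ on the other — the recessive alleles are on opposite chromosomes (trans / repulsion).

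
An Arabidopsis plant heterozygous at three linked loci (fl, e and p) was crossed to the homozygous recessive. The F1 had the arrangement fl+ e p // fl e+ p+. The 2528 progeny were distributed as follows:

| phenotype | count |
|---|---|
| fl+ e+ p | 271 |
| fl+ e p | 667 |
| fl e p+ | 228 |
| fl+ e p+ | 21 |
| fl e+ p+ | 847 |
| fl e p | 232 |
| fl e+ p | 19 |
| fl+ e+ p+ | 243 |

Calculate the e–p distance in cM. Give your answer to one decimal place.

The two rarest classes, fl+ e p+ and fl e+ p, are the double crossovers. Comparing them with the parentals, only the p allele has switched, so p is the middle locus and the order is e – p – fl.
Crossovers in the e–p interval produce the single-crossover classes fl+ e+ p and fl e p+ (271 + 228 = 499) plus the double crossovers (40).
RF(e–p) = (499 + 40) / 2528 = 539/2528 = 0.2132 → 21.3 cM.

21.3 cM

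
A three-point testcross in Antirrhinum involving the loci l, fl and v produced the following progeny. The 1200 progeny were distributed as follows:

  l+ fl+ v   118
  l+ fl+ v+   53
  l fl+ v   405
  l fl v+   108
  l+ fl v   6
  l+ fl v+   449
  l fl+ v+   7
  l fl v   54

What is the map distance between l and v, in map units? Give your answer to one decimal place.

The two most frequent reciprocal classes, l+ fl v+ and l fl+ v, are the parental types, so the F1 was l+ fl v+ / l fl+ v.
The two rarest classes, l+ fl v and l fl+ v+, are the double crossovers. Comparing them with the parentals, only the v allele has switched, so v is the middle locus and the order is fl – v – l.
Crossovers in the v–l interval produce the single-crossover classes l fl v+ and l+ fl+ v (108 + 118 = 226) plus the double crossovers (13).
RF(v–l) = (226 + 13) / 1200 = 239/1200 = 0.1992 → 19.9 map units.

19.9 map units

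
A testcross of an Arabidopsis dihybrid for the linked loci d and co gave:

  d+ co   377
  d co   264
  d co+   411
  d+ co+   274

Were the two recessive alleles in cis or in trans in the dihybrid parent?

trans

The two most frequent classes are d+ co (377) and d co+ (411); these are the parental (non-recombinant) types.
So the F1 carried d+ co on one chromosome and d co+ on the other — the recessive alleles are on opposite chromosomes (trans / repulsion).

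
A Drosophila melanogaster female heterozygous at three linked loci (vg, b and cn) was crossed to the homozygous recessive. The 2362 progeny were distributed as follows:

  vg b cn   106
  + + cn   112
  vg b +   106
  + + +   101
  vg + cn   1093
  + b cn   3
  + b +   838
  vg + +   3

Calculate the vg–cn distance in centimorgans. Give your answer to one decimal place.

9.5 centimorgans

The two most frequent reciprocal classes, + b + and vg + cn, are the parental types, so the F1 was + b + / vg + cn.
The two rarest classes, + b cn and vg + +, are the double crossovers. Comparing them with the parentals, only the cn allele has switched, so cn is the middle locus and the order is b – cn – vg.
Crossovers in the cn–vg interval produce the single-crossover classes vg b + and + + cn (106 + 112 = 218) plus the double crossovers (6).
RF(cn–vg) = (218 + 6) / 2362 = 224/2362 = 0.0948 → 9.5 centimorgans.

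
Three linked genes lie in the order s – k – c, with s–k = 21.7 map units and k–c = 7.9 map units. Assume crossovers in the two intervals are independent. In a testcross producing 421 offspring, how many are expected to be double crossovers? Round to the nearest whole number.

7

Map distances give recombination frequencies of 0.217 and 0.079 for the two intervals.
With no interference, expected double-crossover frequency = 0.217 × 0.079 = 0.01714.
Expected number = 0.01714 × 421 = 7.22 ≈ 7.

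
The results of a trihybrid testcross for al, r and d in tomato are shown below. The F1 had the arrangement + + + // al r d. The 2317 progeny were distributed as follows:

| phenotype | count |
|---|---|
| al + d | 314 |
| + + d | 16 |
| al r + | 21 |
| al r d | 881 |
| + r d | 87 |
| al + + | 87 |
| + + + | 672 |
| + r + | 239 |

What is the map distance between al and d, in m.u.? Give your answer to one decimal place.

9.1 m.u.

The two rarest classes, + + d and al r +, are the double crossovers. Comparing them with the parentals, only the d allele has switched, so d is the middle locus and the order is r – d – al.
Crossovers in the d–al interval produce the single-crossover classes al + + and + r d (87 + 87 = 174) plus the double crossovers (37).
RF(d–al) = (174 + 37) / 2317 = 211/2317 = 0.0911 → 9.1 m.u.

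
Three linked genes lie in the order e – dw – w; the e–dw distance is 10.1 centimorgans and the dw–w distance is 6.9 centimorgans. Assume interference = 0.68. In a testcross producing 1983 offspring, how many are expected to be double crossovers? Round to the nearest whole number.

4

Map distances give recombination frequencies of 0.101 and 0.069 for the two intervals.
With interference 0.68 (so coincidence = 0.32), expected double-crossover frequency = 0.101 × 0.069 × 0.32 = 0.00223.
Expected number = 0.00223 × 1983 = 4.42 ≈ 4.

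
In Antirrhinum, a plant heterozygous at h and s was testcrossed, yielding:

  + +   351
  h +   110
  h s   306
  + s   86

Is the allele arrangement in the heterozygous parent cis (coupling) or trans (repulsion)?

cis

The two most frequent classes are + + (351) and h s (306); these are the parental (non-recombinant) types.
So the F1 carried + + on one chromosome and h s on the other — the recessive alleles are on the same chromosome (cis / coupling).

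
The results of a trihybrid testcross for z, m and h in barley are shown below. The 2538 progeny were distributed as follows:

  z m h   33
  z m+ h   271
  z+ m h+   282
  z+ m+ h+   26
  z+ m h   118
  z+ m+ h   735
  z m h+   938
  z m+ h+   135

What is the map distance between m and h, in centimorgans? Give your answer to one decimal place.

12.3 centimorgans

The two most frequent reciprocal classes, z m h+ and z+ m+ h, are the parental types, so the F1 was z m h+ / z+ m+ h.
The two rarest classes, z m h and z+ m+ h+, are the double crossovers. Comparing them with the parentals, only the h allele has switched, so h is the middle locus and the order is m – h – z.
Crossovers in the m–h interval produce the single-crossover classes z m+ h+ and z+ m h (135 + 118 = 253) plus the double crossovers (59).
RF(m–h) = (253 + 59) / 2538 = 312/2538 = 0.1229 → 12.3 centimorgans.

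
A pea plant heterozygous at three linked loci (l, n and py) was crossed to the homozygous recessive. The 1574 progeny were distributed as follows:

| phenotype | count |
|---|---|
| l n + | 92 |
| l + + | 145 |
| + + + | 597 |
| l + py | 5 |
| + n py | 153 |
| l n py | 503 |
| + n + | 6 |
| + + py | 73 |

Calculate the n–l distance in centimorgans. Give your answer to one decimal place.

The two most frequent reciprocal classes, + + + and l n py, are the parental types, so the F1 was + + + / l n py.
The two rarest classes, + n + and l + py, are the double crossovers. Comparing them with the parentals, only the n allele has switched, so n is the middle locus and the order is py – n – l.
Crossovers in the n–l interval produce the single-crossover classes l + + and + n py (145 + 153 = 298) plus the double crossovers (11).
RF(n–l) = (298 + 11) / 1574 = 309/1574 = 0.1963 → 19.6 centimorgans.

19.6 centimorgans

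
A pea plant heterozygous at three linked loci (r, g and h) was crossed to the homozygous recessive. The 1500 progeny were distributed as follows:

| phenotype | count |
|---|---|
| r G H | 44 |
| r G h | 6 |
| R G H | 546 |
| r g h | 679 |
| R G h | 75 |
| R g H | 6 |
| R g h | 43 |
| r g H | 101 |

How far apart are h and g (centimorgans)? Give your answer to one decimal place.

12.5 centimorgans

The two most frequent reciprocal classes, r g h and R G H, are the parental types, so the F1 was r g h / R G H.
The two rarest classes, r G h and R g H, are the double crossovers. Comparing them with the parentals, only the g allele has switched, so g is the middle locus and the order is h – g – r.
Crossovers in the h–g interval produce the single-crossover classes r g H and R G h (101 + 75 = 176) plus the double crossovers (12).
RF(h–g) = (176 + 12) / 1500 = 188/1500 = 0.1253 → 12.5 centimorgans.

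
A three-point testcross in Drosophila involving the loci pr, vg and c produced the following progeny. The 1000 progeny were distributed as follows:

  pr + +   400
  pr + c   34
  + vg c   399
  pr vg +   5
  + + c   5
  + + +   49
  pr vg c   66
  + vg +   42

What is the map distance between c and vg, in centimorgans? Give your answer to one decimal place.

The two most frequent reciprocal classes, pr + + and + vg c, are the parental types, so the F1 was pr + + / + vg c.
The two rarest classes, pr vg + and + + c, are the double crossovers. Comparing them with the parentals, only the vg allele has switched, so vg is the middle locus and the order is pr – vg – c.
Crossovers in the vg–c interval produce the single-crossover classes pr + c and + vg + (34 + 42 = 76) plus the double crossovers (10).
RF(vg–c) = (76 + 10) / 1000 = 86/1000 = 0.0860 → 8.6 centimorgans.

8.6 centimorgans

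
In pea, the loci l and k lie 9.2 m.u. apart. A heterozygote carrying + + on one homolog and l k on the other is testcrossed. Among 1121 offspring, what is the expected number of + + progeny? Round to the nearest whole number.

509

A map distance of 9.2 m.u. corresponds to a recombination frequency of 0.092.
The F1 is + + / l k, so + + is a parental gamete class with expected frequency (1 − r)/2 = 0.908/2 = 0.4540.
Expected number = 0.4540 × 1121 = 508.93 ≈ 509.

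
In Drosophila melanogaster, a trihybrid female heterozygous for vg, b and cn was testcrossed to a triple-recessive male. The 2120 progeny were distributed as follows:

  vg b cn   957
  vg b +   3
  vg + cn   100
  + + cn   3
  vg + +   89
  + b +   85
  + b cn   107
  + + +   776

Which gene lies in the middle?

cn

The two most frequent reciprocal classes, + + + and vg b cn, are the parental types, so the F1 was + + + / vg b cn.
The two rarest classes, + + cn and vg b +, are the double crossovers. Comparing them with the parentals, only the cn allele has switched, so cn is the middle locus and the order is vg – cn – b.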